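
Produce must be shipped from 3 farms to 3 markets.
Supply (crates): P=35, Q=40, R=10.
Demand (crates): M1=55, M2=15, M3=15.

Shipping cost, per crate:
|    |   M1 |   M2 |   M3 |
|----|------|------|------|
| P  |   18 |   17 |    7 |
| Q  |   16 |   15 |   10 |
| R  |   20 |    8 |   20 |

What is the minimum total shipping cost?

1180

Optimal allocation:
  P->M1: 15 × 18 = 270
  P->M2: 5 × 17 = 85
  P->M3: 15 × 7 = 105
  Q->M1: 40 × 16 = 640
  R->M2: 10 × 8 = 80
Total = 270 + 85 + 105 + 640 + 80 = 1180.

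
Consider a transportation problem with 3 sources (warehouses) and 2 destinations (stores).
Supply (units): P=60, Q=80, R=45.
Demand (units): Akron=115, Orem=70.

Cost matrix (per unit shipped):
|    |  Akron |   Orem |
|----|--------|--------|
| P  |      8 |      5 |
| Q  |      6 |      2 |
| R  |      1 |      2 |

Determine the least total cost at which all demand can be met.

Optimal allocation:
  P→Akron: 60 × 8 = 480
  Q→Akron: 10 × 6 = 60
  Q→Orem: 70 × 2 = 140
  R→Akron: 45 × 1 = 45
Total = 480 + 60 + 140 + 45 = 725.

725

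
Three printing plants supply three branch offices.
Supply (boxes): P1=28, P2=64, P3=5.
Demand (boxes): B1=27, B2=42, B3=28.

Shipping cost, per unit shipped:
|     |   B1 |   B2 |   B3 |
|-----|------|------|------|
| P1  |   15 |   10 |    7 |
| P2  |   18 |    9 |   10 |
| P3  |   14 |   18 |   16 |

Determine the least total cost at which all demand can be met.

Optimal allocation:
  P1→B3: 28 × 7 = 196
  P2→B1: 22 × 18 = 396
  P2→B2: 42 × 9 = 378
  P3→B1: 5 × 14 = 70
Total = 196 + 396 + 378 + 70 = 1040.
(Supply check: P1 ships 28; P2 ships 64; P3 ships 5.)

1040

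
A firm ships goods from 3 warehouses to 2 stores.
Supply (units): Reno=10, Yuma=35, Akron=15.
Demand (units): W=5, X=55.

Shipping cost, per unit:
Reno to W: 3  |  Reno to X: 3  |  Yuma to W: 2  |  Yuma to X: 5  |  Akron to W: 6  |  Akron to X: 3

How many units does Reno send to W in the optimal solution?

Optimal shipments:
  Reno→X: 10 × 3 = 30
  Yuma→W: 5 × 2 = 10
  Yuma→X: 30 × 5 = 150
  Akron→X: 15 × 3 = 45
Total cost = 235.
The route Reno→W is not used.

0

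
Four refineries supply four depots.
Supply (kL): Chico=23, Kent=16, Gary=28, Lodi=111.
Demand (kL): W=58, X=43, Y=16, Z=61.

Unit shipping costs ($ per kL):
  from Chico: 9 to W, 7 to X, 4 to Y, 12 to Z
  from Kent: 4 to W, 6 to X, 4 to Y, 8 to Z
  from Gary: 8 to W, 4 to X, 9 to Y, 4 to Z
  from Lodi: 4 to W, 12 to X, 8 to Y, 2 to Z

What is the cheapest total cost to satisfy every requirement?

A cheapest plan:
  Chico–X: 7 × $7 = $49
  Chico–Y: 16 × $4 = $64
  Kent–W: 8 × $4 = $32
  Kent–X: 8 × $6 = $48
  Gary–X: 28 × $4 = $112
  Lodi–W: 50 × $4 = $200
  Lodi–Z: 61 × $2 = $122
Total = 49 + 64 + 32 + 48 + 112 + 200 + 122 = $627.

627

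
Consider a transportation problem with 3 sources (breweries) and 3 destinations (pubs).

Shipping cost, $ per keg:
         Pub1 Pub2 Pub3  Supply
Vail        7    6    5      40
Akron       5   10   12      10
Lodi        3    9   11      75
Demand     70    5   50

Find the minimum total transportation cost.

One minimum-cost allocation:
  Vail->Pub3: 40 kegs
  Akron->Pub3: 10 kegs
  Lodi->Pub1: 70 kegs
  Lodi->Pub2: 5 kegs
Total cost = $575.

575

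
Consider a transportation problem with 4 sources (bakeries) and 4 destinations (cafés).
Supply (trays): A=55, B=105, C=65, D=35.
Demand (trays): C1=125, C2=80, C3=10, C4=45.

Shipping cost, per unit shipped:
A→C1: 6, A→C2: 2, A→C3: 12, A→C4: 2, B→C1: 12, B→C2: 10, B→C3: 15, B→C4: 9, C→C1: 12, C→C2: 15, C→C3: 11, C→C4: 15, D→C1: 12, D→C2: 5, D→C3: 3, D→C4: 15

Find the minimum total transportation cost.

One minimum-cost allocation:
  A to C2: 55 × 2 = 110
  B to C1: 60 × 12 = 720
  B to C4: 45 × 9 = 405
  C to C1: 65 × 12 = 780
  D to C2: 25 × 5 = 125
  D to C3: 10 × 3 = 30
Total = 110 + 720 + 405 + 780 + 125 + 30 = 2170.
(Supply check: A ships 55; B ships 105; C ships 65; D ships 35.)

2170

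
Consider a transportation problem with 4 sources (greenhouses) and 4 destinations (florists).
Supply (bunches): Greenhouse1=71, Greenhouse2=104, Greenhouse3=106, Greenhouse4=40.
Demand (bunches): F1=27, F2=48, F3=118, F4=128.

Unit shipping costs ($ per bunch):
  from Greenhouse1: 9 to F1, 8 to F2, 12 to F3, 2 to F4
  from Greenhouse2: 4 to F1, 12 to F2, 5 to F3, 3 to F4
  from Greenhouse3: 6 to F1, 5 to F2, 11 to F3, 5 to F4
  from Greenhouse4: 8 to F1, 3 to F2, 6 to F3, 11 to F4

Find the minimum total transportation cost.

1381

A cheapest plan:
  Greenhouse1→F4: 71 × $2 = $142
  Greenhouse2→F3: 104 × $5 = $520
  Greenhouse3→F1: 27 × $6 = $162
  Greenhouse3→F2: 22 × $5 = $110
  Greenhouse3→F4: 57 × $5 = $285
  Greenhouse4→F2: 26 × $3 = $78
  Greenhouse4→F3: 14 × $6 = $84
Total = 142 + 520 + 162 + 110 + 285 + 78 + 84 = $1381.
(Supply check: Greenhouse1 ships 71; Greenhouse2 ships 104; Greenhouse3 ships 106; Greenhouse4 ships 40.)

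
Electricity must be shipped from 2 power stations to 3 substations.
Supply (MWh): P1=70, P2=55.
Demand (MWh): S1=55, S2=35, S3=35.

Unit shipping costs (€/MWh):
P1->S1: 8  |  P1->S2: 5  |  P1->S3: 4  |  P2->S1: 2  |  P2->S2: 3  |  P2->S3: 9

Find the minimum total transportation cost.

425

Optimal allocation:
  P1–S2: 35 × €5 = €175
  P1–S3: 35 × €4 = €140
  P2–S1: 55 × €2 = €110
Total = 175 + 140 + 110 = €425.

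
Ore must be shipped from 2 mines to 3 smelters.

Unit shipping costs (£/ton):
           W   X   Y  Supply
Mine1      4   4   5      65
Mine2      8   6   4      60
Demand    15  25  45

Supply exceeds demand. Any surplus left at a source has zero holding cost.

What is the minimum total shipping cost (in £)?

A cheapest plan:
  Mine1->W: 15 × £4 = £60
  Mine1->X: 25 × £4 = £100
  Mine2->Y: 45 × £4 = £180
Total = 60 + 100 + 180 = £340.

340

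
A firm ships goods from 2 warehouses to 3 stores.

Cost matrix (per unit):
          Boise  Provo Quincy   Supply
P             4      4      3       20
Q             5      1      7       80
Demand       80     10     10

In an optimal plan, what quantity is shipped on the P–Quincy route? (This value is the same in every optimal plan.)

10

The minimum-cost plan:
  P→Boise: 10 × 4 = 40
  P→Quincy: 10 × 3 = 30
  Q→Boise: 70 × 5 = 350
  Q→Provo: 10 × 1 = 10
Total cost = 430.
So P→Quincy carries 10 units.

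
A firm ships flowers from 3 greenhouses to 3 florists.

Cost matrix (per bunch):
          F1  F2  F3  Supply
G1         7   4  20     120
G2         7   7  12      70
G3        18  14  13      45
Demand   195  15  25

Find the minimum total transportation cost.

1955

One minimum-cost allocation:
  G1→F1: 120 × 7 = 840
  G2→F1: 70 × 7 = 490
  G3→F1: 5 × 18 = 90
  G3→F2: 15 × 14 = 210
  G3→F3: 25 × 13 = 325
Total = 840 + 490 + 90 + 210 + 325 = 1955.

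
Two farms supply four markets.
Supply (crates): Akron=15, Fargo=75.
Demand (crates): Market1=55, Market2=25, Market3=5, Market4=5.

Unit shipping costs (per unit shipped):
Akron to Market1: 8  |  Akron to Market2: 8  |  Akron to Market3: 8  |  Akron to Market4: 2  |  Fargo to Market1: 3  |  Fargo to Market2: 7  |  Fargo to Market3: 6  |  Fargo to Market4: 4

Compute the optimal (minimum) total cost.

An optimal shipping plan:
  Akron–Market2: 10 × 8 = 80
  Akron–Market4: 5 × 2 = 10
  Fargo–Market1: 55 × 3 = 165
  Fargo–Market2: 15 × 7 = 105
  Fargo–Market3: 5 × 6 = 30
Total = 80 + 10 + 165 + 105 + 30 = 390.
(Supply check: Akron ships 15; Fargo ships 75.)

390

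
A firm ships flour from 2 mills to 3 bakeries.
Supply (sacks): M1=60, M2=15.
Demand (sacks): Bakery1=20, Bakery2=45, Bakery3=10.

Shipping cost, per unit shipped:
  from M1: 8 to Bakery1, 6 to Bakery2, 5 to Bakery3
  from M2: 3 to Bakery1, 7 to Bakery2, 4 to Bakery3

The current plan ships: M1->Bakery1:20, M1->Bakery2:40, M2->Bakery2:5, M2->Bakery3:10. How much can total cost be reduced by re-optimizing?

70

Current plan cost = 20·8 + 40·6 + 5·7 + 10·4 = 475.
Optimal plan:
  M1→Bakery1: 5 sacks
  M1→Bakery2: 45 sacks
  M1→Bakery3: 10 sacks
  M2→Bakery1: 15 sacks
Optimal cost = 405.
Saving = 475 − 405 = 70.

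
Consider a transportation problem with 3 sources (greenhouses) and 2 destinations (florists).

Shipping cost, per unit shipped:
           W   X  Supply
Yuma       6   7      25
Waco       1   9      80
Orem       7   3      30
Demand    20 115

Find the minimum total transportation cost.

An optimal shipping plan:
  Yuma→X: 25 × 7 = 175
  Waco→W: 20 × 1 = 20
  Waco→X: 60 × 9 = 540
  Orem→X: 30 × 3 = 90
Total = 175 + 20 + 540 + 90 = 825.

825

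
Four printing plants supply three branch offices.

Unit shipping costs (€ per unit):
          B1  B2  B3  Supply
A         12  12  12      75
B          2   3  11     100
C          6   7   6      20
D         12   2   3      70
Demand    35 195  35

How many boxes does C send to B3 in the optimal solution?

Solving gives:
  A to B2: 60 boxes
  A to B3: 15 boxes
  B to B1: 35 boxes
  B to B2: 65 boxes
  C to B3: 20 boxes
  D to B2: 70 boxes
Total cost = €1425.
So C→B3 carries 20 boxes.

20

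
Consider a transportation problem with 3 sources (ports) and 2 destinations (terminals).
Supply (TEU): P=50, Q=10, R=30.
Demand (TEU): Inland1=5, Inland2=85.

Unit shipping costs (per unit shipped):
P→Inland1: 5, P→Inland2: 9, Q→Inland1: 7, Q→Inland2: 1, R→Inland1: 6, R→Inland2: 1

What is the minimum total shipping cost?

A cheapest plan:
  P to Inland1: 5 × 5 = 25
  P to Inland2: 45 × 9 = 405
  Q to Inland2: 10 × 1 = 10
  R to Inland2: 30 × 1 = 30
Total = 25 + 405 + 10 + 30 = 470.
(Supply check: P ships 50; Q ships 10; R ships 30.)

470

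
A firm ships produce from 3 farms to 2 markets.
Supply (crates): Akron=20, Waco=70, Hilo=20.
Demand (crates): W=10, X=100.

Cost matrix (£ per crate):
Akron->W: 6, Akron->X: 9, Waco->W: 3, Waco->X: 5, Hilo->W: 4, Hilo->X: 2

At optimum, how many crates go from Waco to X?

Optimal shipments:
  Akron→W: 10 crates
  Akron→X: 10 crates
  Waco→X: 70 crates
  Hilo→X: 20 crates
Total cost = £540.
So Waco→X carries 70 crates.

70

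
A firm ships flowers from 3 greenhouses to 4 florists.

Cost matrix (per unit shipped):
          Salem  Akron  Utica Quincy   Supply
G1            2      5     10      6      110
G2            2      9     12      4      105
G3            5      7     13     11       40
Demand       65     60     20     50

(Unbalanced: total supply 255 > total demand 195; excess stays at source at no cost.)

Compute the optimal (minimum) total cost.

830

An optimal shipping plan:
  G1->Salem: 10 × 2 = 20
  G1->Akron: 60 × 5 = 300
  G1->Utica: 20 × 10 = 200
  G2->Salem: 55 × 2 = 110
  G2->Quincy: 50 × 4 = 200
Total = 20 + 300 + 200 + 110 + 200 = 830.
(Supply check: G1 ships 90; G2 ships 105; G3 ships 0.)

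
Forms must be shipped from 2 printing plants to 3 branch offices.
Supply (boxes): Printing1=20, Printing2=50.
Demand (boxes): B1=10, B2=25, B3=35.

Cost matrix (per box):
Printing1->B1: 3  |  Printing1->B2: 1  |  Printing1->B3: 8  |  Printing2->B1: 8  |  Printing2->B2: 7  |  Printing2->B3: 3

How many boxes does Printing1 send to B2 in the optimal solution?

The minimum-cost plan:
  Printing1–B2: 20 boxes
  Printing2–B1: 10 boxes
  Printing2–B2: 5 boxes
  Printing2–B3: 35 boxes
Total cost = 240.
So Printing1→B2 carries 20 boxes.

20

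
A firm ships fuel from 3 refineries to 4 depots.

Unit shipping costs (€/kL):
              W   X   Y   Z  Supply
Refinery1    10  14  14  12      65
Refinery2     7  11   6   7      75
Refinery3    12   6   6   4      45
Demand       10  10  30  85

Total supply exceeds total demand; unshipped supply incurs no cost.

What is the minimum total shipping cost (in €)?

Optimal allocation:
  Refinery1–W: 10 × €10 = €100
  Refinery1–Z: 5 × €12 = €60
  Refinery2–Y: 30 × €6 = €180
  Refinery2–Z: 45 × €7 = €315
  Refinery3–X: 10 × €6 = €60
  Refinery3–Z: 35 × €4 = €140
Total = 100 + 60 + 180 + 315 + 60 + 140 = €855.
(Supply check: Refinery1 ships 15; Refinery2 ships 75; Refinery3 ships 45.)

855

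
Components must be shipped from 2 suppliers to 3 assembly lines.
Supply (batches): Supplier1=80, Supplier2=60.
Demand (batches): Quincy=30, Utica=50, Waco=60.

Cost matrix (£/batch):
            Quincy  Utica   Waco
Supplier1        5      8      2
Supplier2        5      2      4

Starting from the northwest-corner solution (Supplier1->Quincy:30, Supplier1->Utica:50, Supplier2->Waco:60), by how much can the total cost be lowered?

Current plan cost = 30·5 + 50·8 + 60·4 = £790.
Optimal plan:
  Supplier1→Quincy: 20 × £5 = £100
  Supplier1→Waco: 60 × £2 = £120
  Supplier2→Quincy: 10 × £5 = £50
  Supplier2→Utica: 50 × £2 = £100
Optimal cost = £370.
Saving = 790 − 370 = £420.

420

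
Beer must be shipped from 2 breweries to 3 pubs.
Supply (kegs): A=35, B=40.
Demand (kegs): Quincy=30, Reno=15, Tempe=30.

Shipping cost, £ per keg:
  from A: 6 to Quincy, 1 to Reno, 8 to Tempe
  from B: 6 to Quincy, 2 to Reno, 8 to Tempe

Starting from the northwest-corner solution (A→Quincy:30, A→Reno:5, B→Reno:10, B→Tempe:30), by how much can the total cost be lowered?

10

Current plan cost = 30·6 + 5·1 + 10·2 + 30·8 = £445.
Optimal plan:
  A->Quincy: 20 × £6 = £120
  A->Reno: 15 × £1 = £15
  B->Quincy: 10 × £6 = £60
  B->Tempe: 30 × £8 = £240
Optimal cost = £435.
Saving = 445 − 435 = £10.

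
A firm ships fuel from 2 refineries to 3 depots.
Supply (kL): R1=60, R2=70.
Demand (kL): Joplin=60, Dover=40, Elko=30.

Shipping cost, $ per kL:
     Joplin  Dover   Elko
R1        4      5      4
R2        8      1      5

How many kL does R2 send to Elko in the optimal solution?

The minimum-cost plan:
  R1 to Joplin: 60 × $4 = $240
  R2 to Dover: 40 × $1 = $40
  R2 to Elko: 30 × $5 = $150
Total cost = $430.
So R2→Elko carries 30 kL.

30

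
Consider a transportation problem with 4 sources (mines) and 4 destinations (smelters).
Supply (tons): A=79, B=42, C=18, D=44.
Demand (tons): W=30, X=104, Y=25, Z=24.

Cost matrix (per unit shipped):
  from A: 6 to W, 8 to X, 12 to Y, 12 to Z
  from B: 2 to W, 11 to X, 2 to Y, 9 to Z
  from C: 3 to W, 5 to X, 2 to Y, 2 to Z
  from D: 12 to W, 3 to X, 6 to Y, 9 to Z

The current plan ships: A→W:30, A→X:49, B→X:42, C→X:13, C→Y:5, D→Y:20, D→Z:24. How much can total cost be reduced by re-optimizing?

563

Current plan cost = 30·6 + 49·8 + 42·11 + 13·5 + 5·2 + 20·6 + 24·9 = 1445.
Optimal plan:
  A to W: 13 × 6 = 78
  A to X: 60 × 8 = 480
  A to Z: 6 × 12 = 72
  B to W: 17 × 2 = 34
  B to Y: 25 × 2 = 50
  C to Z: 18 × 2 = 36
  D to X: 44 × 3 = 132
Optimal cost = 882.
Saving = 1445 − 882 = 563.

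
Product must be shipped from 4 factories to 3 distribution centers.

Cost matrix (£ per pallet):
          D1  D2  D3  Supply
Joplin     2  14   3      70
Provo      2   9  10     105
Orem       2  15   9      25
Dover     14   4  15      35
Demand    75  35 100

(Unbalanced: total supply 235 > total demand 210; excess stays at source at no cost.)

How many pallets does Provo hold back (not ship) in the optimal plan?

Minimum-cost shipments:
  Joplin->D3: 70 pallets
  Provo->D1: 75 pallets
  Provo->D3: 5 pallets
  Orem->D3: 25 pallets
  Dover->D2: 35 pallets
Total cost = £775.
Provo ships 80 of its 105, leaving 25.

25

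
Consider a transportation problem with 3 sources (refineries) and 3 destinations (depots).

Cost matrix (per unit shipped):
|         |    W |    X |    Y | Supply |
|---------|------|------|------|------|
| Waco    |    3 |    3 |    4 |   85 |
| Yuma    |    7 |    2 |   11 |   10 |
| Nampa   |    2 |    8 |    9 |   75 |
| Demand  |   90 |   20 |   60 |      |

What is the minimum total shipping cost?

One minimum-cost allocation:
  Waco–W: 15 × 3 = 45
  Waco–X: 10 × 3 = 30
  Waco–Y: 60 × 4 = 240
  Yuma–X: 10 × 2 = 20
  Nampa–W: 75 × 2 = 150
Total = 45 + 30 + 240 + 20 + 150 = 485.

485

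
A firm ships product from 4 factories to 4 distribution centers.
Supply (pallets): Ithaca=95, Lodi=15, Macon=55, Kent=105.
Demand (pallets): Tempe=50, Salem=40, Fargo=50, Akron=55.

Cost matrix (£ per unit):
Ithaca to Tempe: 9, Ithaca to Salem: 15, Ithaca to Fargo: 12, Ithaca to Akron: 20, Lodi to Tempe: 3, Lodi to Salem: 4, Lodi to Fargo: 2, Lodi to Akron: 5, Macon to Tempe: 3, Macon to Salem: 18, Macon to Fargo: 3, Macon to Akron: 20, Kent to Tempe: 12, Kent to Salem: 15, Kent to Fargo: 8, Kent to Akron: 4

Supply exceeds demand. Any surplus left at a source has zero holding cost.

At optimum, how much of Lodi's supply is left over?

0

Minimum-cost shipments:
  Ithaca->Salem: 25 pallets
  Lodi->Salem: 15 pallets
  Macon->Tempe: 50 pallets
  Macon->Fargo: 5 pallets
  Kent->Fargo: 45 pallets
  Kent->Akron: 55 pallets
Total cost = £1180.
Lodi ships 15 of its 15, leaving 0.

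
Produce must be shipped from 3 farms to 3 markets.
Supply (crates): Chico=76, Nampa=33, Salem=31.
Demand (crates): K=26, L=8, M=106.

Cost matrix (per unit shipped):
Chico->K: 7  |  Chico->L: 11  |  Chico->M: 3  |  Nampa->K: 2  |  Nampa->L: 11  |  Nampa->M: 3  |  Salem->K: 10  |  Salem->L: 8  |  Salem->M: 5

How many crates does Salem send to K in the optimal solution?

0

The minimum-cost plan:
  Chico to M: 76 × 3 = 228
  Nampa to K: 26 × 2 = 52
  Nampa to M: 7 × 3 = 21
  Salem to L: 8 × 8 = 64
  Salem to M: 23 × 5 = 115
Total cost = 480.
The route Salem→K is not used.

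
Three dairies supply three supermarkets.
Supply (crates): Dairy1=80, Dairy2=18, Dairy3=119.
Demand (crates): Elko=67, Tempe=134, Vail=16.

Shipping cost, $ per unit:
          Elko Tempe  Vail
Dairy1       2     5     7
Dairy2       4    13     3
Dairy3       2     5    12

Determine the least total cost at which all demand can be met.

856

A cheapest plan:
  Dairy1->Tempe: 80 × $5 = $400
  Dairy2->Elko: 2 × $4 = $8
  Dairy2->Vail: 16 × $3 = $48
  Dairy3->Elko: 65 × $2 = $130
  Dairy3->Tempe: 54 × $5 = $270
Total = 400 + 8 + 48 + 130 + 270 = $856.
(Supply check: Dairy1 ships 80; Dairy2 ships 18; Dairy3 ships 119.)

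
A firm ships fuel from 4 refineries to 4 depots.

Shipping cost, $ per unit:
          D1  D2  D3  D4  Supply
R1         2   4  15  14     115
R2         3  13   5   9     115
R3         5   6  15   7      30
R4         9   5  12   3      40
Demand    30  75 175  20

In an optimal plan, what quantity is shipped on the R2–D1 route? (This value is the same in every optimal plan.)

0

Optimal shipments:
  R1–D1: 30 × $2 = $60
  R1–D2: 75 × $4 = $300
  R1–D3: 10 × $15 = $150
  R2–D3: 115 × $5 = $575
  R3–D3: 30 × $15 = $450
  R4–D3: 20 × $12 = $240
  R4–D4: 20 × $3 = $60
Total cost = $1835.
The route R2→D1 is not used.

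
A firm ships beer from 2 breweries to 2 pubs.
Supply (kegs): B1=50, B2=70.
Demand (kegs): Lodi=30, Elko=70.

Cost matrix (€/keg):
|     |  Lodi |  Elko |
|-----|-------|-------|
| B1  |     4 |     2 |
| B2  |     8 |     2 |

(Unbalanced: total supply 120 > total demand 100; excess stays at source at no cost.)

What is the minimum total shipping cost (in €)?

Optimal allocation:
  B1 to Lodi: 30 × €4 = €120
  B2 to Elko: 70 × €2 = €140
Total = 120 + 140 = €260.

260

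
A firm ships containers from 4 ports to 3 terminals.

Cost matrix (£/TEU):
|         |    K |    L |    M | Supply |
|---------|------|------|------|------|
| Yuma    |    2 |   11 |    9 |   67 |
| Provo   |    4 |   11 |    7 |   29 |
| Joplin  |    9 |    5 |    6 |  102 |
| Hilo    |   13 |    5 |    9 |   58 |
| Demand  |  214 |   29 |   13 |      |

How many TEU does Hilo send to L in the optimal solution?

Optimal shipments:
  Yuma→K: 67 × £2 = £134
  Provo→K: 29 × £4 = £116
  Joplin→K: 102 × £9 = £918
  Hilo→K: 16 × £13 = £208
  Hilo→L: 29 × £5 = £145
  Hilo→M: 13 × £9 = £117
Total cost = £1638.
So Hilo→L carries 29 TEU.

29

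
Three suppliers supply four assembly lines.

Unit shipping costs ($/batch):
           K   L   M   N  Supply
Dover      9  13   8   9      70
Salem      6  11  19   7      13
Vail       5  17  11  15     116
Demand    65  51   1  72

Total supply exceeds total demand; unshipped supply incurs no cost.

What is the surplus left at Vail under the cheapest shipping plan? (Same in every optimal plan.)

An optimal plan:
  Dover–N: 70 × $9 = $630
  Salem–L: 11 × $11 = $121
  Salem–N: 2 × $7 = $14
  Vail–K: 65 × $5 = $325
  Vail–L: 40 × $17 = $680
  Vail–M: 1 × $11 = $11
Total cost = $1781.
Vail ships 106 of its 116, leaving 10.

10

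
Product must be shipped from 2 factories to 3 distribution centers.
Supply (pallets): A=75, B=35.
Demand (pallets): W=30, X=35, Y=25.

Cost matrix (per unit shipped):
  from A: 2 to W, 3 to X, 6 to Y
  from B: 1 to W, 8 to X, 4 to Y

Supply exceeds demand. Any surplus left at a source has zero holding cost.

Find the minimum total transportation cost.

255

One minimum-cost allocation:
  A->W: 20 × 2 = 40
  A->X: 35 × 3 = 105
  B->W: 10 × 1 = 10
  B->Y: 25 × 4 = 100
Total = 40 + 105 + 10 + 100 = 255.
(Supply check: A ships 55; B ships 35.)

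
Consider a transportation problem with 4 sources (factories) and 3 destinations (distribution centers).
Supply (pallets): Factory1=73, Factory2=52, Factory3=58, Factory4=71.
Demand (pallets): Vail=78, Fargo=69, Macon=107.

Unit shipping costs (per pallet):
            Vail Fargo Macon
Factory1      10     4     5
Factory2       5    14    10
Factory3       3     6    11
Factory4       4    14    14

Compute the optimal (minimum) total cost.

1471

Optimal allocation:
  Factory1→Fargo: 11 × 4 = 44
  Factory1→Macon: 62 × 5 = 310
  Factory2→Vail: 7 × 5 = 35
  Factory2→Macon: 45 × 10 = 450
  Factory3→Fargo: 58 × 6 = 348
  Factory4→Vail: 71 × 4 = 284
Total = 44 + 310 + 35 + 450 + 348 + 284 = 1471.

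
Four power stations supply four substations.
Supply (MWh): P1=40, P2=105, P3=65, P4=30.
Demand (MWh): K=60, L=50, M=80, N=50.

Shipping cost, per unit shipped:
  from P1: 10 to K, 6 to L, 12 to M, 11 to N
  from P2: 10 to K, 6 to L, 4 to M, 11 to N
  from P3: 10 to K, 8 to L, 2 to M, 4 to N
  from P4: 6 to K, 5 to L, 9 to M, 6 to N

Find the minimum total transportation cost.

1270

An optimal shipping plan:
  P1–L: 40 × 6 = 240
  P2–K: 30 × 10 = 300
  P2–L: 10 × 6 = 60
  P2–M: 65 × 4 = 260
  P3–M: 15 × 2 = 30
  P3–N: 50 × 4 = 200
  P4–K: 30 × 6 = 180
Total = 240 + 300 + 60 + 260 + 30 + 200 + 180 = 1270.
(Supply check: P1 ships 40; P2 ships 105; P3 ships 65; P4 ships 30.)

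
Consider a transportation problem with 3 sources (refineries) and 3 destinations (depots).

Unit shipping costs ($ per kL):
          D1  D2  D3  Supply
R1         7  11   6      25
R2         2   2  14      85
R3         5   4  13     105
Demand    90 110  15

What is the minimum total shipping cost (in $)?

Optimal allocation:
  R1→D1: 10 × $7 = $70
  R1→D3: 15 × $6 = $90
  R2→D1: 80 × $2 = $160
  R2→D2: 5 × $2 = $10
  R3→D2: 105 × $4 = $420
Total = 70 + 90 + 160 + 10 + 420 = $750.

750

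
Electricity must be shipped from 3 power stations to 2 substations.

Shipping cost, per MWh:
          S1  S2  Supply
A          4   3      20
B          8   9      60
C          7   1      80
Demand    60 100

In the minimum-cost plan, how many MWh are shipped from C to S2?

Optimal shipments:
  A–S2: 20 × 3 = 60
  B–S1: 60 × 8 = 480
  C–S2: 80 × 1 = 80
Total cost = 620.
So C→S2 carries 80 MWh.

80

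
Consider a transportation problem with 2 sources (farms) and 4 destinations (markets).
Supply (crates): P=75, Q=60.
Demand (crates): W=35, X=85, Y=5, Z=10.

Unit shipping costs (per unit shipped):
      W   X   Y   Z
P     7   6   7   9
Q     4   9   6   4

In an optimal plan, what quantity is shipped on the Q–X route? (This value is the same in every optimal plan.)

The minimum-cost plan:
  P to X: 75 crates
  Q to W: 35 crates
  Q to X: 10 crates
  Q to Y: 5 crates
  Q to Z: 10 crates
Total cost = 750.
So Q→X carries 10 crates.

10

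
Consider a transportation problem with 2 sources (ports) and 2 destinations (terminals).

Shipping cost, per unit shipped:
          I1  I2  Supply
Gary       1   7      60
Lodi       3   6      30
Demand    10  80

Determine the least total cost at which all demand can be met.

540

An optimal shipping plan:
  Gary to I1: 10 × 1 = 10
  Gary to I2: 50 × 7 = 350
  Lodi to I2: 30 × 6 = 180
Total = 10 + 350 + 180 = 540.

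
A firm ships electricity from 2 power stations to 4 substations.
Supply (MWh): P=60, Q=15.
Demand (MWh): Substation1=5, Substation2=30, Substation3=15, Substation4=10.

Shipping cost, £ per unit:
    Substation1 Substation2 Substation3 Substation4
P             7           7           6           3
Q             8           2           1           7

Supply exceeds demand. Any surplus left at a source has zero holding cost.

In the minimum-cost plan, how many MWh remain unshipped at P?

An optimal plan:
  P–Substation1: 5 × £7 = £35
  P–Substation2: 15 × £7 = £105
  P–Substation3: 15 × £6 = £90
  P–Substation4: 10 × £3 = £30
  Q–Substation2: 15 × £2 = £30
Total cost = £290.
P ships 45 of its 60, leaving 15.

15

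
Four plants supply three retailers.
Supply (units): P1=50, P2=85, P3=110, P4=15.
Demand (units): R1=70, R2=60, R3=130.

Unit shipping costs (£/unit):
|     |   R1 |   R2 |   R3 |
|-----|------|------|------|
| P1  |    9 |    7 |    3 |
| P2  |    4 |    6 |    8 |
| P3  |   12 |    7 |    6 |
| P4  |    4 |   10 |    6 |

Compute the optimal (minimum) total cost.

1300

A cheapest plan:
  P1→R3: 50 × £3 = £150
  P2→R1: 55 × £4 = £220
  P2→R2: 30 × £6 = £180
  P3→R2: 30 × £7 = £210
  P3→R3: 80 × £6 = £480
  P4→R1: 15 × £4 = £60
Total = 150 + 220 + 180 + 210 + 480 + 60 = £1300.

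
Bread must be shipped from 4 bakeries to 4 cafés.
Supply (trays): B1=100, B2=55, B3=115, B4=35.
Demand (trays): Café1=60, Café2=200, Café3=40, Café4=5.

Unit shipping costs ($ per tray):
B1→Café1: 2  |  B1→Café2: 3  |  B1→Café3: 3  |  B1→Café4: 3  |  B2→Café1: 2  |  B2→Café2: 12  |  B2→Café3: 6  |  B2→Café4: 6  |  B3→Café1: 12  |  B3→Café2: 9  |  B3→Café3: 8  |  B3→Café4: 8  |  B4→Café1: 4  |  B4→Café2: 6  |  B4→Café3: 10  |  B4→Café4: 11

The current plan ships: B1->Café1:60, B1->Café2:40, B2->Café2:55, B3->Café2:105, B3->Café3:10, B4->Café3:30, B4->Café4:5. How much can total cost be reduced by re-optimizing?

680

Current plan cost = 60·2 + 40·3 + 55·12 + 105·9 + 10·8 + 30·10 + 5·11 = $2280.
Optimal plan:
  B1→Café2: 100 × $3 = $300
  B2→Café1: 55 × $2 = $110
  B3→Café2: 70 × $9 = $630
  B3→Café3: 40 × $8 = $320
  B3→Café4: 5 × $8 = $40
  B4→Café1: 5 × $4 = $20
  B4→Café2: 30 × $6 = $180
Optimal cost = $1600.
Saving = 2280 − 1600 = $680.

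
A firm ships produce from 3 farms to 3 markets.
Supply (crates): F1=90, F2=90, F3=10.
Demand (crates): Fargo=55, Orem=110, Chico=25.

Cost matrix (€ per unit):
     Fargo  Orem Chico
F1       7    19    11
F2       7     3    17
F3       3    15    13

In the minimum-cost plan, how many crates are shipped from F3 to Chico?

0

The minimum-cost plan:
  F1->Fargo: 45 × €7 = €315
  F1->Orem: 20 × €19 = €380
  F1->Chico: 25 × €11 = €275
  F2->Orem: 90 × €3 = €270
  F3->Fargo: 10 × €3 = €30
Total cost = €1270.
The route F3→Chico is not used.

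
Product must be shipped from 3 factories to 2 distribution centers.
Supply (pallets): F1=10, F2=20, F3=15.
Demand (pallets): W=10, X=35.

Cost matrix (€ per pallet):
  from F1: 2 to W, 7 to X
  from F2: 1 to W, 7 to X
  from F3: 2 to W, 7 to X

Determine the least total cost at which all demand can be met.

255

An optimal shipping plan:
  F1→X: 10 × €7 = €70
  F2→W: 10 × €1 = €10
  F2→X: 10 × €7 = €70
  F3→X: 15 × €7 = €105
Total = 70 + 10 + 70 + 105 = €255.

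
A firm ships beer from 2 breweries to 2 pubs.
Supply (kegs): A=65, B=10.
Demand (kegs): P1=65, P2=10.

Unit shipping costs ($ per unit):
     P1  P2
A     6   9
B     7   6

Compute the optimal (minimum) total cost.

One minimum-cost allocation:
  A->P1: 65 kegs
  B->P2: 10 kegs
Total cost = $450.
(Supply check: A ships 65; B ships 10.)

450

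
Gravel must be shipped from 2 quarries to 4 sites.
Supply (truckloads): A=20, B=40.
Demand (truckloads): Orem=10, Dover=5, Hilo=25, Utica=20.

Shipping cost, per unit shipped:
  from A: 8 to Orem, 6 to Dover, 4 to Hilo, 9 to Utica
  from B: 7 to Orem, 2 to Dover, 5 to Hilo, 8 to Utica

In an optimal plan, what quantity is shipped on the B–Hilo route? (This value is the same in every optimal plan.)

Optimal shipments:
  A->Hilo: 20 × 4 = 80
  B->Orem: 10 × 7 = 70
  B->Dover: 5 × 2 = 10
  B->Hilo: 5 × 5 = 25
  B->Utica: 20 × 8 = 160
Total cost = 345.
So B→Hilo carries 5 truckloads.

5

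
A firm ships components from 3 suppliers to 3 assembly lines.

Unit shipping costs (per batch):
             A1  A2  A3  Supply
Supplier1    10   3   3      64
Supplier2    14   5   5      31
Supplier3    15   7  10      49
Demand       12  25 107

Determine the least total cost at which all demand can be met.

Optimal allocation:
  Supplier1→A3: 64 × 3 = 192
  Supplier2→A3: 31 × 5 = 155
  Supplier3→A1: 12 × 15 = 180
  Supplier3→A2: 25 × 7 = 175
  Supplier3→A3: 12 × 10 = 120
Total = 192 + 155 + 180 + 175 + 120 = 822.

822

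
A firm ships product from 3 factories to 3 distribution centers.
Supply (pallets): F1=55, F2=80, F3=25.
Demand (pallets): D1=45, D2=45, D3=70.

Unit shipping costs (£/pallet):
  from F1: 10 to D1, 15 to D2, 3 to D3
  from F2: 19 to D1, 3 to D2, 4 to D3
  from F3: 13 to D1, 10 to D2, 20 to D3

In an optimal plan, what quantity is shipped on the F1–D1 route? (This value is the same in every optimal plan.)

Solving gives:
  F1->D1: 20 pallets
  F1->D3: 35 pallets
  F2->D2: 45 pallets
  F2->D3: 35 pallets
  F3->D1: 25 pallets
Total cost = £905.
So F1→D1 carries 20 pallets.

20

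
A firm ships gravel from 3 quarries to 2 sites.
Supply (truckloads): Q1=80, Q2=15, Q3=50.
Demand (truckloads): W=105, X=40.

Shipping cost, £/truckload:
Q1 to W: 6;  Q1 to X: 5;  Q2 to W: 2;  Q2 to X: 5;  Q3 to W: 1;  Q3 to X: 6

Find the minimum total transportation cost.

520

Optimal allocation:
  Q1–W: 40 truckloads
  Q1–X: 40 truckloads
  Q2–W: 15 truckloads
  Q3–W: 50 truckloads
Total cost = £520.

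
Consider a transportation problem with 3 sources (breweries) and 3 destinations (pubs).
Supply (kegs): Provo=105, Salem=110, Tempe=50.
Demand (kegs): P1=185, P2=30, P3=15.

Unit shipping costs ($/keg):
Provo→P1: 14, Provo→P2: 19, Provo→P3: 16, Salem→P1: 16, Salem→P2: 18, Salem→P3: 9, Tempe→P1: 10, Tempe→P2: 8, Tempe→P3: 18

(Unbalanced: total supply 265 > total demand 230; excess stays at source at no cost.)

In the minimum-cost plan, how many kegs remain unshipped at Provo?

An optimal plan:
  Provo→P1: 105 kegs
  Salem→P1: 60 kegs
  Salem→P3: 15 kegs
  Tempe→P1: 20 kegs
  Tempe→P2: 30 kegs
Total cost = $3005.
Provo ships 105 of its 105, leaving 0.

0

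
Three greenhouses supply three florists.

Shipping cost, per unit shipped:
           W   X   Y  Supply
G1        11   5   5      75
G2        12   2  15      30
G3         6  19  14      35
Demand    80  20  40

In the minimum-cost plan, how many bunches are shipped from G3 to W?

Solving gives:
  G1–W: 35 × 11 = 385
  G1–Y: 40 × 5 = 200
  G2–W: 10 × 12 = 120
  G2–X: 20 × 2 = 40
  G3–W: 35 × 6 = 210
Total cost = 955.
So G3→W carries 35 bunches.

35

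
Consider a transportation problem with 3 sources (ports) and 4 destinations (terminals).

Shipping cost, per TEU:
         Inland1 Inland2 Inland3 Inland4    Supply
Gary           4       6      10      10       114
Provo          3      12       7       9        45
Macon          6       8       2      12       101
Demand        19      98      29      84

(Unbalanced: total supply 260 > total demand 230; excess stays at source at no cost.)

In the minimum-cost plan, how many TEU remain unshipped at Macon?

Minimum-cost shipments:
  Gary→Inland2: 98 × 6 = 588
  Gary→Inland4: 16 × 10 = 160
  Provo→Inland1: 19 × 3 = 57
  Provo→Inland4: 26 × 9 = 234
  Macon→Inland3: 29 × 2 = 58
  Macon→Inland4: 42 × 12 = 504
Total cost = 1601.
Macon ships 71 of its 101, leaving 30.

30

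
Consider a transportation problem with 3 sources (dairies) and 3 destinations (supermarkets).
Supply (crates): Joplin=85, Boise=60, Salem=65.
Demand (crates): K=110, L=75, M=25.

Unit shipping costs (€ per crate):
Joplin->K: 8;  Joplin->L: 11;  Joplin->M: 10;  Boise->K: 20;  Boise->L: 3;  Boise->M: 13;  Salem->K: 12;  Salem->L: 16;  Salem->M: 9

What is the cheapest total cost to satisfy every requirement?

1610

One minimum-cost allocation:
  Joplin–K: 70 × €8 = €560
  Joplin–L: 15 × €11 = €165
  Boise–L: 60 × €3 = €180
  Salem–K: 40 × €12 = €480
  Salem–M: 25 × €9 = €225
Total = 560 + 165 + 180 + 480 + 225 = €1610.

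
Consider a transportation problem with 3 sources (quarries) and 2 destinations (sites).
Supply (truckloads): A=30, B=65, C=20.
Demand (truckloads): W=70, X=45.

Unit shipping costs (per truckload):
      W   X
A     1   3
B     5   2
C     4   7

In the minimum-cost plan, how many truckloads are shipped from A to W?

30

Optimal shipments:
  A–W: 30 × 1 = 30
  B–W: 20 × 5 = 100
  B–X: 45 × 2 = 90
  C–W: 20 × 4 = 80
Total cost = 300.
So A→W carries 30 truckloads.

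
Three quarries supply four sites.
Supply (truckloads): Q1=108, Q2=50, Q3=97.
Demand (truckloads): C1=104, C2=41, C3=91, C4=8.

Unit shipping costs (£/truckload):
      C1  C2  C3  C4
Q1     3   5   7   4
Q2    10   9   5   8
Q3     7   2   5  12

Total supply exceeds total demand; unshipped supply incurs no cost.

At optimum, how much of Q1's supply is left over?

0

Minimum-cost shipments:
  Q1->C1: 104 × £3 = £312
  Q1->C4: 4 × £4 = £16
  Q2->C3: 35 × £5 = £175
  Q2->C4: 4 × £8 = £32
  Q3->C2: 41 × £2 = £82
  Q3->C3: 56 × £5 = £280
Total cost = £897.
Q1 ships 108 of its 108, leaving 0.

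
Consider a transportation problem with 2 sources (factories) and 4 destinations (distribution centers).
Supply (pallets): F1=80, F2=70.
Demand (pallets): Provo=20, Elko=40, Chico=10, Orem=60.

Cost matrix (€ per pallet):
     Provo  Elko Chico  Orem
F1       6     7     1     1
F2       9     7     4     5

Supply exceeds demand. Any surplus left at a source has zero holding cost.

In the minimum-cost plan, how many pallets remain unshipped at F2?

An optimal plan:
  F1→Provo: 20 × €6 = €120
  F1→Orem: 60 × €1 = €60
  F2→Elko: 40 × €7 = €280
  F2→Chico: 10 × €4 = €40
Total cost = €500.
F2 ships 50 of its 70, leaving 20.

20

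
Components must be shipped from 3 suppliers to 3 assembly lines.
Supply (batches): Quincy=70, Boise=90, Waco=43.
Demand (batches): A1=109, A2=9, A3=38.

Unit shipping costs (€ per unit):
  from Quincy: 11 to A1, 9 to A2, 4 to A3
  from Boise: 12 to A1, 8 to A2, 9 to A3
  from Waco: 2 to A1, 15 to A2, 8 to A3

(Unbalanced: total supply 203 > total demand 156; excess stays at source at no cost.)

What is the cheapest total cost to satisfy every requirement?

A cheapest plan:
  Quincy->A1: 32 × €11 = €352
  Quincy->A3: 38 × €4 = €152
  Boise->A1: 34 × €12 = €408
  Boise->A2: 9 × €8 = €72
  Waco->A1: 43 × €2 = €86
Total = 352 + 152 + 408 + 72 + 86 = €1070.

1070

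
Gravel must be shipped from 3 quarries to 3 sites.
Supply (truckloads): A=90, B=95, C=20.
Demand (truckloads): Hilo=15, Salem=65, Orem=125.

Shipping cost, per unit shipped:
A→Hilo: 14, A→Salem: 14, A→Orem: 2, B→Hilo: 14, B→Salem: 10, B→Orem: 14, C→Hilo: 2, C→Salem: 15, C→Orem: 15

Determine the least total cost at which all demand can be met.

1355

A cheapest plan:
  A→Orem: 90 × 2 = 180
  B→Salem: 65 × 10 = 650
  B→Orem: 30 × 14 = 420
  C→Hilo: 15 × 2 = 30
  C→Orem: 5 × 15 = 75
Total = 180 + 650 + 420 + 30 + 75 = 1355.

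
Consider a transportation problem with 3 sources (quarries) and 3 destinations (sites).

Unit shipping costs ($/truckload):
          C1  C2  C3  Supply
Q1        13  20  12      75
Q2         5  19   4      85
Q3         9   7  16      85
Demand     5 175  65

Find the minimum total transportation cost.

Optimal allocation:
  Q1 to C2: 75 truckloads
  Q2 to C1: 5 truckloads
  Q2 to C2: 15 truckloads
  Q2 to C3: 65 truckloads
  Q3 to C2: 85 truckloads
Total cost = $2665.
(Supply check: Q1 ships 75; Q2 ships 85; Q3 ships 85.)

2665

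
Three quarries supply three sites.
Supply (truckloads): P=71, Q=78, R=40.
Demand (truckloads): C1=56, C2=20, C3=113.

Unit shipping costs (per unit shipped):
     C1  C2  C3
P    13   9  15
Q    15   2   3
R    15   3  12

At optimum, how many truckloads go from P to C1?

Optimal shipments:
  P–C1: 56 × 13 = 728
  P–C3: 15 × 15 = 225
  Q–C3: 78 × 3 = 234
  R–C2: 20 × 3 = 60
  R–C3: 20 × 12 = 240
Total cost = 1487.
So P→C1 carries 56 truckloads.

56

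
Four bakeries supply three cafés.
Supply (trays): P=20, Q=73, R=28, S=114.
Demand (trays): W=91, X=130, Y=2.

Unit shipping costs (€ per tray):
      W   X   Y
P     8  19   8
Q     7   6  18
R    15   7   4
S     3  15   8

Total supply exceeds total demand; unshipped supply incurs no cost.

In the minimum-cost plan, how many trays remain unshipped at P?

An optimal plan:
  P->X: 6 × €19 = €114
  P->Y: 2 × €8 = €16
  Q->X: 73 × €6 = €438
  R->X: 28 × €7 = €196
  S->W: 91 × €3 = €273
  S->X: 23 × €15 = €345
Total cost = €1382.
P ships 8 of its 20, leaving 12.

12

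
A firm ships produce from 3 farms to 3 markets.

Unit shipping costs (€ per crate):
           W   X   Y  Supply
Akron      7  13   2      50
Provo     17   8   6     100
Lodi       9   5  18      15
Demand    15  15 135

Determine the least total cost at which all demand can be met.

Optimal allocation:
  Akron->W: 15 × €7 = €105
  Akron->Y: 35 × €2 = €70
  Provo->Y: 100 × €6 = €600
  Lodi->X: 15 × €5 = €75
Total = 105 + 70 + 600 + 75 = €850.

850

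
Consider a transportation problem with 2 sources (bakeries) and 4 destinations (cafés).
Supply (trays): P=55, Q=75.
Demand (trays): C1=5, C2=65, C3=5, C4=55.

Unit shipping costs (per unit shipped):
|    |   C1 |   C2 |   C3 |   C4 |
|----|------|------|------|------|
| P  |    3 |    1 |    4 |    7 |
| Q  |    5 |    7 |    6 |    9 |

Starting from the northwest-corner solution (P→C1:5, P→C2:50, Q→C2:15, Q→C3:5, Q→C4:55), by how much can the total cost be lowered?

20

Current plan cost = 5·3 + 50·1 + 15·7 + 5·6 + 55·9 = 695.
Optimal plan:
  P–C2: 55 × 1 = 55
  Q–C1: 5 × 5 = 25
  Q–C2: 10 × 7 = 70
  Q–C3: 5 × 6 = 30
  Q–C4: 55 × 9 = 495
Optimal cost = 675.
Saving = 695 − 675 = 20.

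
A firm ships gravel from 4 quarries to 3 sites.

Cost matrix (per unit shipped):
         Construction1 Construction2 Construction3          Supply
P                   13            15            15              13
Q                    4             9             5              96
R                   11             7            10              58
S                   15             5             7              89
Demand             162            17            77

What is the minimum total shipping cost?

Optimal allocation:
  P→Construction1: 13 × 13 = 169
  Q→Construction1: 96 × 4 = 384
  R→Construction1: 53 × 11 = 583
  R→Construction2: 5 × 7 = 35
  S→Construction2: 12 × 5 = 60
  S→Construction3: 77 × 7 = 539
Total = 169 + 384 + 583 + 35 + 60 + 539 = 1770.
(Supply check: P ships 13; Q ships 96; R ships 58; S ships 89.)

1770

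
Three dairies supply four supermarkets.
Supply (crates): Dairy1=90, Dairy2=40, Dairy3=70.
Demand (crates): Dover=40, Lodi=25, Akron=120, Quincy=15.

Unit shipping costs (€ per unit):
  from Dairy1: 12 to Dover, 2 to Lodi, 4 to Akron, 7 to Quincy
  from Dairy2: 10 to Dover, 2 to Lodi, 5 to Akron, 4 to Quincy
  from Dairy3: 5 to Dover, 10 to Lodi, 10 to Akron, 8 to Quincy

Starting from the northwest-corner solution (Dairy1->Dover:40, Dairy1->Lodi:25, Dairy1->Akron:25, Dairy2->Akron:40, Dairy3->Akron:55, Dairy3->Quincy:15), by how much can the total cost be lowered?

545

Current plan cost = 40·12 + 25·2 + 25·4 + 40·5 + 55·10 + 15·8 = €1500.
Optimal plan:
  Dairy1→Akron: 90 crates
  Dairy2→Lodi: 25 crates
  Dairy2→Akron: 15 crates
  Dairy3→Dover: 40 crates
  Dairy3→Akron: 15 crates
  Dairy3→Quincy: 15 crates
Optimal cost = €955.
Saving = 1500 − 955 = €545.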